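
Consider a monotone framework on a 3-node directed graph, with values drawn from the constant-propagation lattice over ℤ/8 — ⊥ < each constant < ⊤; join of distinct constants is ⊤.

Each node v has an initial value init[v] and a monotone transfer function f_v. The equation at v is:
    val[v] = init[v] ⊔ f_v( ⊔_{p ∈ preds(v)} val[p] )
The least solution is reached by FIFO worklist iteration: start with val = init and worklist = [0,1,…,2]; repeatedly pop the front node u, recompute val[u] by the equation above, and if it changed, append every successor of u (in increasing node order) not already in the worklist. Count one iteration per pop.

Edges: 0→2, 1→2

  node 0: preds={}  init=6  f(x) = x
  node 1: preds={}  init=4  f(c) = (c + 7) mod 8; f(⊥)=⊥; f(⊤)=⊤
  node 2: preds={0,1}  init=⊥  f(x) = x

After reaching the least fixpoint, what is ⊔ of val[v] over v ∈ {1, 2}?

⊤

Trace (3 dequeues):
  [1] u=0 | in ⊥ | out 6 | ==
  [2] u=1 | in ⊥ | out 4 | ==
  [3] u=2 | in ⊤ | out ⊤ | prev ⊥ | push {}

Converged values:
  [0] 6
  [1] 4
  [2] ⊤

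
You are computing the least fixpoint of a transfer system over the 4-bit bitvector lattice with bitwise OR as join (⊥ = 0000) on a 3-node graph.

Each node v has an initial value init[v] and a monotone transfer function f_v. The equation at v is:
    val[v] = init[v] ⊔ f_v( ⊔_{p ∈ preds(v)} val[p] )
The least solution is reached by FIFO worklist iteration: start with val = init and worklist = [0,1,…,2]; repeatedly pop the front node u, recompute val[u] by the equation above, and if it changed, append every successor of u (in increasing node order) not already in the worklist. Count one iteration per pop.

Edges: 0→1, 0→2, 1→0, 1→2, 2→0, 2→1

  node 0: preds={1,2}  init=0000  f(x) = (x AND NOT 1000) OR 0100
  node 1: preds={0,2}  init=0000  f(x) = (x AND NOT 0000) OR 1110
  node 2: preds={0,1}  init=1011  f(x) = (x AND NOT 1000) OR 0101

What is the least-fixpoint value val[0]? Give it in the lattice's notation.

0111

Worklist (5 pops):
  #1 pop 0: in=1011 → 0111 (was 0000); enqueue []
  #2 pop 1: in=1111 → 1111 (was 0000); enqueue [0]
  #3 pop 2: in=1111 → 1111 (was 1011); enqueue [1]
  #4 pop 0: in=1111 → 0111 (no change)
  #5 pop 1: in=1111 → 1111 (no change)

Fixpoint:
  val[0] = 0111
  val[1] = 1111
  val[2] = 1111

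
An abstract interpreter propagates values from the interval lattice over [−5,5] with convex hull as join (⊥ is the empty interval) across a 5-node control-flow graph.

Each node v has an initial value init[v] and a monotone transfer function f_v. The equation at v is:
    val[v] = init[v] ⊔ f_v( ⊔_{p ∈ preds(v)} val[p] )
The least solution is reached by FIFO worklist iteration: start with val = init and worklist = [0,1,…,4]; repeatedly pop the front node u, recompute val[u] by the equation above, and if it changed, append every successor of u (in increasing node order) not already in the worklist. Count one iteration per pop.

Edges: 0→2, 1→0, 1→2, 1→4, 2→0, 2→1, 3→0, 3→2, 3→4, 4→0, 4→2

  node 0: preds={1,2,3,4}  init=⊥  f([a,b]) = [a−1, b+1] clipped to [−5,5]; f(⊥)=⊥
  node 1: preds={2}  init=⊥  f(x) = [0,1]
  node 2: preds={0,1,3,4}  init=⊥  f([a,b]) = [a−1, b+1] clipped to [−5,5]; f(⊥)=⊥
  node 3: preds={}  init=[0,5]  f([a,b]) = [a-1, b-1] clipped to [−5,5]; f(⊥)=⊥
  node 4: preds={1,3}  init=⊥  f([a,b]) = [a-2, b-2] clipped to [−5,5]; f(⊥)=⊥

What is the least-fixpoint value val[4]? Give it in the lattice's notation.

[-2,3]

Iteration log — 13 steps:
  step 1. node 0  ⊔preds=[0,5]  new=[-1,5]  old=⊥  +wl: 
  step 2. node 1  ⊔preds=⊥  new=[0,1]  old=⊥  +wl: 0
  step 3. node 2  ⊔preds=[-1,5]  new=[-2,5]  old=⊥  +wl: 1
  step 4. node 3  ⊔preds=⊥  new=[0,5]  stable
  step 5. node 4  ⊔preds=[0,5]  new=[-2,3]  old=⊥  +wl: 2
  step 6. node 0  ⊔preds=[-2,5]  new=[-3,5]  old=[-1,5]  +wl: 
  step 7. node 1  ⊔preds=[-2,5]  new=[0,1]  stable
  step 8. node 2  ⊔preds=[-3,5]  new=[-4,5]  old=[-2,5]  +wl: 0,1
  step 9. node 0  ⊔preds=[-4,5]  new=[-5,5]  old=[-3,5]  +wl: 2
  step 10. node 1  ⊔preds=[-4,5]  new=[0,1]  stable
  step 11. node 2  ⊔preds=[-5,5]  new=[-5,5]  old=[-4,5]  +wl: 0,1
  step 12. node 0  ⊔preds=[-5,5]  new=[-5,5]  stable
  step 13. node 1  ⊔preds=[-5,5]  new=[0,1]  stable

Least fixpoint reached:
  node 0: [-5,5]
  node 1: [0,1]
  node 2: [-5,5]
  node 3: [0,5]
  node 4: [-2,3]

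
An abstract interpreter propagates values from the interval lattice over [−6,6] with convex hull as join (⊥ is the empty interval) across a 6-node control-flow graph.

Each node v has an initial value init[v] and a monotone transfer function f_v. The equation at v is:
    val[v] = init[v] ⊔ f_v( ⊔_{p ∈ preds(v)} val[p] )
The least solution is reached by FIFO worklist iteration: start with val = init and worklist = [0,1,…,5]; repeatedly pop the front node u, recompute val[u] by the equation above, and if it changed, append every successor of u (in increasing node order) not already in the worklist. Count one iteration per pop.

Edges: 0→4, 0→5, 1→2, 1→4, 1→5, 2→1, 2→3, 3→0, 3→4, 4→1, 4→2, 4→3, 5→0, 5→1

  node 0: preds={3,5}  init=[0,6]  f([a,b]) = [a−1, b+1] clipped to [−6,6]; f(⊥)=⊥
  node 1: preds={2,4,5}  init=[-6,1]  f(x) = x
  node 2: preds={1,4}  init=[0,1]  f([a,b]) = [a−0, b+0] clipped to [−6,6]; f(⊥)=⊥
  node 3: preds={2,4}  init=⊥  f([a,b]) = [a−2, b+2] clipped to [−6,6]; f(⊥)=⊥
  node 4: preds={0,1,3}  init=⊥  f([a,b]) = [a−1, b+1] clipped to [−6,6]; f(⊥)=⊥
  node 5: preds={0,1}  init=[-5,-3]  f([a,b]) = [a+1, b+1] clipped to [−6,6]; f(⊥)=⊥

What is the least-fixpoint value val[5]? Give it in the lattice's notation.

Iteration log — 14 steps:
  step 1. node 0  ⊔preds=[-5,-3]  new=[-6,6]  old=[0,6]  +wl: 
  step 2. node 1  ⊔preds=[-5,1]  new=[-6,1]  stable
  step 3. node 2  ⊔preds=[-6,1]  new=[-6,1]  old=[0,1]  +wl: 1
  step 4. node 3  ⊔preds=[-6,1]  new=[-6,3]  old=⊥  +wl: 0
  step 5. node 4  ⊔preds=[-6,6]  new=[-6,6]  old=⊥  +wl: 2,3
  step 6. node 5  ⊔preds=[-6,6]  new=[-5,6]  old=[-5,-3]  +wl: 
  step 7. node 1  ⊔preds=[-6,6]  new=[-6,6]  old=[-6,1]  +wl: 4,5
  step 8. node 0  ⊔preds=[-6,6]  new=[-6,6]  stable
  step 9. node 2  ⊔preds=[-6,6]  new=[-6,6]  old=[-6,1]  +wl: 1
  step 10. node 3  ⊔preds=[-6,6]  new=[-6,6]  old=[-6,3]  +wl: 0
  step 11. node 4  ⊔preds=[-6,6]  new=[-6,6]  stable
  step 12. node 5  ⊔preds=[-6,6]  new=[-5,6]  stable
  step 13. node 1  ⊔preds=[-6,6]  new=[-6,6]  stable
  step 14. node 0  ⊔preds=[-6,6]  new=[-6,6]  stable

Least fixpoint reached:
  node 0: [-6,6]
  node 1: [-6,6]
  node 2: [-6,6]
  node 3: [-6,6]
  node 4: [-6,6]
  node 5: [-5,6]

[-5,6]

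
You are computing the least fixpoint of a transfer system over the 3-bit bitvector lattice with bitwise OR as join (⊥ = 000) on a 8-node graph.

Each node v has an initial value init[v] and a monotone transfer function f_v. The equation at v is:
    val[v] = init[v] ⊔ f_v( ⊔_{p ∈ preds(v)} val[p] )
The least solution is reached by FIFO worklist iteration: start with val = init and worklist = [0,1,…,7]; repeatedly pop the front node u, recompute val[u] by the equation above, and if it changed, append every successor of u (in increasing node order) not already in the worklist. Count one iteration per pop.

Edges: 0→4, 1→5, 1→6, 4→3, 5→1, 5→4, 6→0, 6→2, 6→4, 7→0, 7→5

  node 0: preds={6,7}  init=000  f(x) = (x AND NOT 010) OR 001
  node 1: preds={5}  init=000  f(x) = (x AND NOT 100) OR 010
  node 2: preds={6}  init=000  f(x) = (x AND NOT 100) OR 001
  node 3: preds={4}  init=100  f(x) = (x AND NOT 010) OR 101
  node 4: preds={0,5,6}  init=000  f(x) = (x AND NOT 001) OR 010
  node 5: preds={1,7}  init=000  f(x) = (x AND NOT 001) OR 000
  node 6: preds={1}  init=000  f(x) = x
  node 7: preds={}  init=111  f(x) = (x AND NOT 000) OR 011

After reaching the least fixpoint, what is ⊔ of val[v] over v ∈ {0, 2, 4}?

111

Trace (13 dequeues):
  [1] u=0 | in 111 | out 101 | prev 000 | push {}
  [2] u=1 | in 000 | out 010 | prev 000 | push {}
  [3] u=2 | in 000 | out 001 | prev 000 | push {}
  [4] u=3 | in 000 | out 101 | prev 100 | push {}
  [5] u=4 | in 101 | out 110 | prev 000 | push {3}
  [6] u=5 | in 111 | out 110 | prev 000 | push {1,4}
  [7] u=6 | in 010 | out 010 | prev 000 | push {0,2}
  [8] u=7 | in 000 | out 111 | ==
  [9] u=3 | in 110 | out 101 | ==
  [10] u=1 | in 110 | out 010 | ==
  [11] u=4 | in 111 | out 110 | ==
  [12] u=0 | in 111 | out 101 | ==
  [13] u=2 | in 010 | out 011 | prev 001 | push {}

Converged values:
  [0] 101
  [1] 010
  [2] 011
  [3] 101
  [4] 110
  [5] 110
  [6] 010
  [7] 111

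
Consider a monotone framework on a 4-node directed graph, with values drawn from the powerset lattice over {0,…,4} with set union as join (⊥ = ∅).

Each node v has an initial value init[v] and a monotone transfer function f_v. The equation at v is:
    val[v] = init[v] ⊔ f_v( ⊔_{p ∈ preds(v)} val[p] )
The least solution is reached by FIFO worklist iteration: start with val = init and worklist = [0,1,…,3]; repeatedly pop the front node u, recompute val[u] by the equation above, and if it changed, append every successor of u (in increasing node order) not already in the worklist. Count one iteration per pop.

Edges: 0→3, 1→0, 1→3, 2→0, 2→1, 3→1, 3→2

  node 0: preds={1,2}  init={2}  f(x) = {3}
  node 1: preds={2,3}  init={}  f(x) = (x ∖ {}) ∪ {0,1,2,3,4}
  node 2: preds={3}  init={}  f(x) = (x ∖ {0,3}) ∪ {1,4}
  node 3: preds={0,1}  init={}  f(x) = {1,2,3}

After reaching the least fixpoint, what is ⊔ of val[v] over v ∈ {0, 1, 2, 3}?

Worklist (9 pops):
  #1 pop 0: in={} → {2,3} (was {2}); enqueue []
  #2 pop 1: in={} → {0,1,2,3,4} (was {}); enqueue [0]
  #3 pop 2: in={} → {1,4} (was {}); enqueue [1]
  #4 pop 3: in={0,1,2,3,4} → {1,2,3} (was {}); enqueue [2]
  #5 pop 0: in={0,1,2,3,4} → {2,3} (no change)
  #6 pop 1: in={1,2,3,4} → {0,1,2,3,4} (no change)
  #7 pop 2: in={1,2,3} → {1,2,4} (was {1,4}); enqueue [0,1]
  #8 pop 0: in={0,1,2,3,4} → {2,3} (no change)
  #9 pop 1: in={1,2,3,4} → {0,1,2,3,4} (no change)

Fixpoint:
  val[0] = {2,3}
  val[1] = {0,1,2,3,4}
  val[2] = {1,2,4}
  val[3] = {1,2,3}

{0,1,2,3,4}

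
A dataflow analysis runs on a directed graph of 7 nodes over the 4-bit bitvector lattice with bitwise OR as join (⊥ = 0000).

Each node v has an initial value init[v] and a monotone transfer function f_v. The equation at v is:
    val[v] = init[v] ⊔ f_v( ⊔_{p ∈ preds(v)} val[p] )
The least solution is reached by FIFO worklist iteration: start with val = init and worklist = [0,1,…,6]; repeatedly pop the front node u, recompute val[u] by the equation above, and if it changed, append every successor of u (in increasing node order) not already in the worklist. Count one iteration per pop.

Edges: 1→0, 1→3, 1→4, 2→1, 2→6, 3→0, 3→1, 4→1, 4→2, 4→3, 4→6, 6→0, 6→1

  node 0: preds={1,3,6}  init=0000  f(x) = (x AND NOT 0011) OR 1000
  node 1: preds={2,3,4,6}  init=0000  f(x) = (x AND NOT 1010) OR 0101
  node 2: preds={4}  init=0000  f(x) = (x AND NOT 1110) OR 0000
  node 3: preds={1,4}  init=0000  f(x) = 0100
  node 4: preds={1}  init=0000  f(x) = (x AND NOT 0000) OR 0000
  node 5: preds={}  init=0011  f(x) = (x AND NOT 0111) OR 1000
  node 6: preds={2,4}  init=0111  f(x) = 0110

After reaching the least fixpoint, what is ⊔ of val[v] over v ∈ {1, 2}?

Worklist (13 pops):
  #1 pop 0: in=0111 → 1100 (was 0000); enqueue []
  #2 pop 1: in=0111 → 0101 (was 0000); enqueue [0]
  #3 pop 2: in=0000 → 0000 (no change)
  #4 pop 3: in=0101 → 0100 (was 0000); enqueue [1]
  #5 pop 4: in=0101 → 0101 (was 0000); enqueue [2,3]
  #6 pop 5: in=0000 → 1011 (was 0011); enqueue []
  #7 pop 6: in=0101 → 0111 (no change)
  #8 pop 0: in=0111 → 1100 (no change)
  #9 pop 1: in=0111 → 0101 (no change)
  #10 pop 2: in=0101 → 0001 (was 0000); enqueue [1,6]
  #11 pop 3: in=0101 → 0100 (no change)
  #12 pop 1: in=0111 → 0101 (no change)
  #13 pop 6: in=0101 → 0111 (no change)

Fixpoint:
  val[0] = 1100
  val[1] = 0101
  val[2] = 0001
  val[3] = 0100
  val[4] = 0101
  val[5] = 1011
  val[6] = 0111

0101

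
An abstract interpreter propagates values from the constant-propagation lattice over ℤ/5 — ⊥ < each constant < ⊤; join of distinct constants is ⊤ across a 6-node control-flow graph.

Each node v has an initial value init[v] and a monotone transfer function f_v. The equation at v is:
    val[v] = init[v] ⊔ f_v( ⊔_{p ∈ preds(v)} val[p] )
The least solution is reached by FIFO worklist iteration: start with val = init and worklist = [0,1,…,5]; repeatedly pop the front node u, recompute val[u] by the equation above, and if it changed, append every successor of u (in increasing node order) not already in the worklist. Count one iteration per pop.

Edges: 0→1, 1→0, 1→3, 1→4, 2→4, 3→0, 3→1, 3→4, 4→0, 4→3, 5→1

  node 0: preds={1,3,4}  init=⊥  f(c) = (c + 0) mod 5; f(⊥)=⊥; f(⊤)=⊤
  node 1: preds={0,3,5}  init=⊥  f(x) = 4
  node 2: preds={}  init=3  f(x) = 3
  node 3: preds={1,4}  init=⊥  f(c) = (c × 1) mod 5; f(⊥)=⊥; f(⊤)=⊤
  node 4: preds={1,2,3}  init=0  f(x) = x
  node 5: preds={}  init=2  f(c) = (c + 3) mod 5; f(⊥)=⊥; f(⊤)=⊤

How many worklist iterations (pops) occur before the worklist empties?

Trace (9 dequeues):
  [1] u=0 | in 0 | out 0 | prev ⊥ | push {}
  [2] u=1 | in ⊤ | out 4 | prev ⊥ | push {0}
  [3] u=2 | in ⊥ | out 3 | ==
  [4] u=3 | in ⊤ | out ⊤ | prev ⊥ | push {1}
  [5] u=4 | in ⊤ | out ⊤ | prev 0 | push {3}
  [6] u=5 | in ⊥ | out 2 | ==
  [7] u=0 | in ⊤ | out ⊤ | prev 0 | push {}
  [8] u=1 | in ⊤ | out 4 | ==
  [9] u=3 | in ⊤ | out ⊤ | ==

Converged values:
  [0] ⊤
  [1] 4
  [2] 3
  [3] ⊤
  [4] ⊤
  [5] 2

9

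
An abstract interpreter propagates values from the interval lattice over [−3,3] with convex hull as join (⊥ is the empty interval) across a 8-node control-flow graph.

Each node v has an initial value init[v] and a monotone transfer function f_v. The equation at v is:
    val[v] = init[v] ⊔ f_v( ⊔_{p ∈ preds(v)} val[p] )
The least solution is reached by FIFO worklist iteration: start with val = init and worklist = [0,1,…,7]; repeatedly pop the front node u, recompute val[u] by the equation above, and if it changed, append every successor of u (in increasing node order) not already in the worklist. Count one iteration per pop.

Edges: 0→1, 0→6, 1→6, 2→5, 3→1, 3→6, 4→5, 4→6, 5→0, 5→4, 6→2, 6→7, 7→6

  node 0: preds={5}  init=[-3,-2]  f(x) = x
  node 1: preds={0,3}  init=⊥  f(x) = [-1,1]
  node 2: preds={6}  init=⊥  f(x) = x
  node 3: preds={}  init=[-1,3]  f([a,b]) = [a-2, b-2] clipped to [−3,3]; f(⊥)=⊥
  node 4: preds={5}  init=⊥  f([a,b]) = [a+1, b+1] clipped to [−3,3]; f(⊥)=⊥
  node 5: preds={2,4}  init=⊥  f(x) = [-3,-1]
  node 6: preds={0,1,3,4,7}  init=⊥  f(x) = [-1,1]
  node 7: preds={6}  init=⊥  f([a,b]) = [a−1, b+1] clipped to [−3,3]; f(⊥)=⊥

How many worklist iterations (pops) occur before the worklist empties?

Iteration log — 14 steps:
  step 1. node 0  ⊔preds=⊥  new=[-3,-2]  stable
  step 2. node 1  ⊔preds=[-3,3]  new=[-1,1]  old=⊥  +wl: 
  step 3. node 2  ⊔preds=⊥  new=⊥  stable
  step 4. node 3  ⊔preds=⊥  new=[-1,3]  stable
  step 5. node 4  ⊔preds=⊥  new=⊥  stable
  step 6. node 5  ⊔preds=⊥  new=[-3,-1]  old=⊥  +wl: 0,4
  step 7. node 6  ⊔preds=[-3,3]  new=[-1,1]  old=⊥  +wl: 2
  step 8. node 7  ⊔preds=[-1,1]  new=[-2,2]  old=⊥  +wl: 6
  step 9. node 0  ⊔preds=[-3,-1]  new=[-3,-1]  old=[-3,-2]  +wl: 1
  step 10. node 4  ⊔preds=[-3,-1]  new=[-2,0]  old=⊥  +wl: 5
  step 11. node 2  ⊔preds=[-1,1]  new=[-1,1]  old=⊥  +wl: 
  step 12. node 6  ⊔preds=[-3,3]  new=[-1,1]  stable
  step 13. node 1  ⊔preds=[-3,3]  new=[-1,1]  stable
  step 14. node 5  ⊔preds=[-2,1]  new=[-3,-1]  stable

Least fixpoint reached:
  node 0: [-3,-1]
  node 1: [-1,1]
  node 2: [-1,1]
  node 3: [-1,3]
  node 4: [-2,0]
  node 5: [-3,-1]
  node 6: [-1,1]
  node 7: [-2,2]

14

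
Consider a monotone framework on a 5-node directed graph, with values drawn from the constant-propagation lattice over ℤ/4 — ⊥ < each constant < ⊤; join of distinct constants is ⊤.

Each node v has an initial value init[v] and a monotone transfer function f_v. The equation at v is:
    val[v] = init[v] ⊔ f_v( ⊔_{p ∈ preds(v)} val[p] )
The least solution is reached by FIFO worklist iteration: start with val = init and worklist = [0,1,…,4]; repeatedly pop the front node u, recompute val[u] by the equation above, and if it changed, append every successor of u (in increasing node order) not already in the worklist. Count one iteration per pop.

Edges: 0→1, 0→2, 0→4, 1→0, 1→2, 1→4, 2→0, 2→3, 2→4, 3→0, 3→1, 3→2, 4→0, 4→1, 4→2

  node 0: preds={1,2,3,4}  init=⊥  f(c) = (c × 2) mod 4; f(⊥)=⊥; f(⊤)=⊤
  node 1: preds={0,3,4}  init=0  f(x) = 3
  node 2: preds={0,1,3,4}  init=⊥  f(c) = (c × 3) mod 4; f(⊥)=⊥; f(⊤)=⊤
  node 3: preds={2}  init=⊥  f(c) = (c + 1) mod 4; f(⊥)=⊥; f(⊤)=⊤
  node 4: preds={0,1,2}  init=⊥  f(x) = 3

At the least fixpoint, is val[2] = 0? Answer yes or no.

Iteration log — 9 steps:
  step 1. node 0  ⊔preds=0  new=0  old=⊥  +wl: 
  step 2. node 1  ⊔preds=0  new=⊤  old=0  +wl: 0
  step 3. node 2  ⊔preds=⊤  new=⊤  old=⊥  +wl: 
  step 4. node 3  ⊔preds=⊤  new=⊤  old=⊥  +wl: 1,2
  step 5. node 4  ⊔preds=⊤  new=3  old=⊥  +wl: 
  step 6. node 0  ⊔preds=⊤  new=⊤  old=0  +wl: 4
  step 7. node 1  ⊔preds=⊤  new=⊤  stable
  step 8. node 2  ⊔preds=⊤  new=⊤  stable
  step 9. node 4  ⊔preds=⊤  new=3  stable

Least fixpoint reached:
  node 0: ⊤
  node 1: ⊤
  node 2: ⊤
  node 3: ⊤
  node 4: 3

no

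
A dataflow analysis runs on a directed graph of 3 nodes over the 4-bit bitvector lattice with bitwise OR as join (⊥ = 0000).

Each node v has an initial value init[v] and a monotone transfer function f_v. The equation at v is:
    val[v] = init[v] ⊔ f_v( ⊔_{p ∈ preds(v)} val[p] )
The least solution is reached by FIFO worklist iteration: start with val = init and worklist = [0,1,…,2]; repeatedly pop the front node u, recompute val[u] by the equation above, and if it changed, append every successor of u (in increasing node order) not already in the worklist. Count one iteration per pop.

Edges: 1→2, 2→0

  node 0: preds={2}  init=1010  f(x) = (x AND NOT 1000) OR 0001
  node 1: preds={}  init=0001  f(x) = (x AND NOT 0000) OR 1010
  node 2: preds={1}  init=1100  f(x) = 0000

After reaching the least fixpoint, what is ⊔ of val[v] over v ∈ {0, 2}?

1111

Iteration log — 3 steps:
  step 1. node 0  ⊔preds=1100  new=1111  old=1010  +wl: 
  step 2. node 1  ⊔preds=0000  new=1011  old=0001  +wl: 
  step 3. node 2  ⊔preds=1011  new=1100  stable

Least fixpoint reached:
  node 0: 1111
  node 1: 1011
  node 2: 1100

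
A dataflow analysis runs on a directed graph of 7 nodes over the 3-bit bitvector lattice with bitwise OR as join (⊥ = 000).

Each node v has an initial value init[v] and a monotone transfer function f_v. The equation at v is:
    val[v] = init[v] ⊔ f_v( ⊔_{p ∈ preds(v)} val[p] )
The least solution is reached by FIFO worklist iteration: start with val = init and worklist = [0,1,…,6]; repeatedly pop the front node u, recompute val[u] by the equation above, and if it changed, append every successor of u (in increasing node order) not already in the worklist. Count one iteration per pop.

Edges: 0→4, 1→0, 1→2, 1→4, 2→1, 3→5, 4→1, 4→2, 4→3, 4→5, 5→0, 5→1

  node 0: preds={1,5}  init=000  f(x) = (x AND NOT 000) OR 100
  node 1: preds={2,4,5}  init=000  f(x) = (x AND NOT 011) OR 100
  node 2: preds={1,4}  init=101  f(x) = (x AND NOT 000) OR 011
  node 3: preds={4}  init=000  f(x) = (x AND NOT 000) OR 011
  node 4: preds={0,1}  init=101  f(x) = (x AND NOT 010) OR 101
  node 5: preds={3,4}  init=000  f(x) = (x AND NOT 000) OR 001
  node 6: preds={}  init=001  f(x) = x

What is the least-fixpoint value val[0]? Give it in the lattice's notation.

Worklist (10 pops):
  #1 pop 0: in=000 → 100 (was 000); enqueue []
  #2 pop 1: in=101 → 100 (was 000); enqueue [0]
  #3 pop 2: in=101 → 111 (was 101); enqueue [1]
  #4 pop 3: in=101 → 111 (was 000); enqueue []
  #5 pop 4: in=100 → 101 (no change)
  #6 pop 5: in=111 → 111 (was 000); enqueue []
  #7 pop 6: in=000 → 001 (no change)
  #8 pop 0: in=111 → 111 (was 100); enqueue [4]
  #9 pop 1: in=111 → 100 (no change)
  #10 pop 4: in=111 → 101 (no change)

Fixpoint:
  val[0] = 111
  val[1] = 100
  val[2] = 111
  val[3] = 111
  val[4] = 101
  val[5] = 111
  val[6] = 001

111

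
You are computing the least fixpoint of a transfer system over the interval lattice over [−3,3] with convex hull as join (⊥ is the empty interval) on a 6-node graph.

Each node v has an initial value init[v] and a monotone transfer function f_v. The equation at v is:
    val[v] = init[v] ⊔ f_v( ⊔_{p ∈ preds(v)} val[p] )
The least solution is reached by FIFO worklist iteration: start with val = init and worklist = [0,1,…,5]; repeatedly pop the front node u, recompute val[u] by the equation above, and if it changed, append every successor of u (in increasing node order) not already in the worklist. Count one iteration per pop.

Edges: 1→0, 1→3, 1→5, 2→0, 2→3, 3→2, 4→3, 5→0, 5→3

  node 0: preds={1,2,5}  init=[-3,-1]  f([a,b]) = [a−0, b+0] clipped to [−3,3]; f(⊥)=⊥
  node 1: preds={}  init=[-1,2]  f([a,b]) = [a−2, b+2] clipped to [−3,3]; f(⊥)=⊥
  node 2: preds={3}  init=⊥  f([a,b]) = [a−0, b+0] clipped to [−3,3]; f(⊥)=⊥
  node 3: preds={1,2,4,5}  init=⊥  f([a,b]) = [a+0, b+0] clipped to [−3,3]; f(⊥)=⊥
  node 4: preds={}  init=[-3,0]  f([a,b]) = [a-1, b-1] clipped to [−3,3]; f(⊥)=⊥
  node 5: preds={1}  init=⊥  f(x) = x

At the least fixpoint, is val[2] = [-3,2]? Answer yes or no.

yes

Worklist (9 pops):
  #1 pop 0: in=[-1,2] → [-3,2] (was [-3,-1]); enqueue []
  #2 pop 1: in=⊥ → [-1,2] (no change)
  #3 pop 2: in=⊥ → ⊥ (no change)
  #4 pop 3: in=[-3,2] → [-3,2] (was ⊥); enqueue [2]
  #5 pop 4: in=⊥ → [-3,0] (no change)
  #6 pop 5: in=[-1,2] → [-1,2] (was ⊥); enqueue [0,3]
  #7 pop 2: in=[-3,2] → [-3,2] (was ⊥); enqueue []
  #8 pop 0: in=[-3,2] → [-3,2] (no change)
  #9 pop 3: in=[-3,2] → [-3,2] (no change)

Fixpoint:
  val[0] = [-3,2]
  val[1] = [-1,2]
  val[2] = [-3,2]
  val[3] = [-3,2]
  val[4] = [-3,0]
  val[5] = [-1,2]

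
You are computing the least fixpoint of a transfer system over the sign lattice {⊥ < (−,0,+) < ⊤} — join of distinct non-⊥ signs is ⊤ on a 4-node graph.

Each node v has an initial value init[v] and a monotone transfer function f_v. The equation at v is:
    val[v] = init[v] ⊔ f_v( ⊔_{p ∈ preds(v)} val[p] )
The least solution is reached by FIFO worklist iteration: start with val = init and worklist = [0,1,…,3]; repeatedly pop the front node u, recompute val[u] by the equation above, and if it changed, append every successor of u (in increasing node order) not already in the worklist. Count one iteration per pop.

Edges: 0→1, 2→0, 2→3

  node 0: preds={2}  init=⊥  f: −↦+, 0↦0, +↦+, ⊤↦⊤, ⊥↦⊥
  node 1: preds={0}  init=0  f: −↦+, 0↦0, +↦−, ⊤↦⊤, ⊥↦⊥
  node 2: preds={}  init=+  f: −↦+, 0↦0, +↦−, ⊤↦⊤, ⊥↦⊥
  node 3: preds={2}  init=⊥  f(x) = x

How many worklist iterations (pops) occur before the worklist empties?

Iteration log — 4 steps:
  step 1. node 0  ⊔preds=+  new=+  old=⊥  +wl: 
  step 2. node 1  ⊔preds=+  new=⊤  old=0  +wl: 
  step 3. node 2  ⊔preds=⊥  new=+  stable
  step 4. node 3  ⊔preds=+  new=+  old=⊥  +wl: 

Least fixpoint reached:
  node 0: +
  node 1: ⊤
  node 2: +
  node 3: +

4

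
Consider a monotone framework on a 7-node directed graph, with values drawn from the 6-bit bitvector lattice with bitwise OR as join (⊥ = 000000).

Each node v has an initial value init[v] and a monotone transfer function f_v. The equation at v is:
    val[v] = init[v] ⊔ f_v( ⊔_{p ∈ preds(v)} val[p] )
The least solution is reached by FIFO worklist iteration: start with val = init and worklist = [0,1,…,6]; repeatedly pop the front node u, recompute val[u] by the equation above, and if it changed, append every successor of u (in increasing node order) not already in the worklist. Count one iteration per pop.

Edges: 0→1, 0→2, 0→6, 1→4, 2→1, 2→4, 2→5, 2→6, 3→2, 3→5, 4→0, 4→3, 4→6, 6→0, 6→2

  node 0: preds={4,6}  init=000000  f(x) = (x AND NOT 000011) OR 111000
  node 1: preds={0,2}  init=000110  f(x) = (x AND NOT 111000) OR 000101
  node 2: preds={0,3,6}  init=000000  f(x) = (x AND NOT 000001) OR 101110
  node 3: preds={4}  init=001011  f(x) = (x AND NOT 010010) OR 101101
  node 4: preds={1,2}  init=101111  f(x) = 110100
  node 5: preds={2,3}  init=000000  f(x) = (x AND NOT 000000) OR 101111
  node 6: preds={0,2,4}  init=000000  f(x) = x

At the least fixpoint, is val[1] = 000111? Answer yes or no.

yes

Iteration log — 11 steps:
  step 1. node 0  ⊔preds=101111  new=111100  old=000000  +wl: 
  step 2. node 1  ⊔preds=111100  new=000111  old=000110  +wl: 
  step 3. node 2  ⊔preds=111111  new=111110  old=000000  +wl: 1
  step 4. node 3  ⊔preds=101111  new=101111  old=001011  +wl: 2
  step 5. node 4  ⊔preds=111111  new=111111  old=101111  +wl: 0,3
  step 6. node 5  ⊔preds=111111  new=111111  old=000000  +wl: 
  step 7. node 6  ⊔preds=111111  new=111111  old=000000  +wl: 
  step 8. node 1  ⊔preds=111110  new=000111  stable
  step 9. node 2  ⊔preds=111111  new=111110  stable
  step 10. node 0  ⊔preds=111111  new=111100  stable
  step 11. node 3  ⊔preds=111111  new=101111  stable

Least fixpoint reached:
  node 0: 111100
  node 1: 000111
  node 2: 111110
  node 3: 101111
  node 4: 111111
  node 5: 111111
  node 6: 111111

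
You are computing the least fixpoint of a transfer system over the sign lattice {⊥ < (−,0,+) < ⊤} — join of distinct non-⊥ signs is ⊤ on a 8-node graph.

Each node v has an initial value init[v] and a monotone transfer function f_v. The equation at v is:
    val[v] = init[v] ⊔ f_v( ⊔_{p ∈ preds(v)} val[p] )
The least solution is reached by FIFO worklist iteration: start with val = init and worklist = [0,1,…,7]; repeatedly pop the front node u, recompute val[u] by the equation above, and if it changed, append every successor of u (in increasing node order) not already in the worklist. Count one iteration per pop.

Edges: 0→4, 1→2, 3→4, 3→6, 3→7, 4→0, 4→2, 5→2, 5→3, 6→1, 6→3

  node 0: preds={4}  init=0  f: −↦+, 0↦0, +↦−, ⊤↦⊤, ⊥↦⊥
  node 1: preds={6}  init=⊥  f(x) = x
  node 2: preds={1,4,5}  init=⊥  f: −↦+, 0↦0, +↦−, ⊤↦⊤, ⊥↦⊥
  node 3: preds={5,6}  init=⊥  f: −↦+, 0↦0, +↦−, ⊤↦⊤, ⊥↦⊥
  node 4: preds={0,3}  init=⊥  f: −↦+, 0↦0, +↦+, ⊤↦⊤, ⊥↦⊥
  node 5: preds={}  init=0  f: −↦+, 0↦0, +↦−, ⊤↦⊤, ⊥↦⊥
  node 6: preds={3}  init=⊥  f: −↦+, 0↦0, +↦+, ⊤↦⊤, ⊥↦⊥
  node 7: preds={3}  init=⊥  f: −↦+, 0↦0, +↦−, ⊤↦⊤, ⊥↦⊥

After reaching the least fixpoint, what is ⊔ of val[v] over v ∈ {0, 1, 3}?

0

Trace (13 dequeues):
  [1] u=0 | in ⊥ | out 0 | ==
  [2] u=1 | in ⊥ | out ⊥ | ==
  [3] u=2 | in 0 | out 0 | prev ⊥ | push {}
  [4] u=3 | in 0 | out 0 | prev ⊥ | push {}
  [5] u=4 | in 0 | out 0 | prev ⊥ | push {0,2}
  [6] u=5 | in ⊥ | out 0 | ==
  [7] u=6 | in 0 | out 0 | prev ⊥ | push {1,3}
  [8] u=7 | in 0 | out 0 | prev ⊥ | push {}
  [9] u=0 | in 0 | out 0 | ==
  [10] u=2 | in 0 | out 0 | ==
  [11] u=1 | in 0 | out 0 | prev ⊥ | push {2}
  [12] u=3 | in 0 | out 0 | ==
  [13] u=2 | in 0 | out 0 | ==

Converged values:
  [0] 0
  [1] 0
  [2] 0
  [3] 0
  [4] 0
  [5] 0
  [6] 0
  [7] 0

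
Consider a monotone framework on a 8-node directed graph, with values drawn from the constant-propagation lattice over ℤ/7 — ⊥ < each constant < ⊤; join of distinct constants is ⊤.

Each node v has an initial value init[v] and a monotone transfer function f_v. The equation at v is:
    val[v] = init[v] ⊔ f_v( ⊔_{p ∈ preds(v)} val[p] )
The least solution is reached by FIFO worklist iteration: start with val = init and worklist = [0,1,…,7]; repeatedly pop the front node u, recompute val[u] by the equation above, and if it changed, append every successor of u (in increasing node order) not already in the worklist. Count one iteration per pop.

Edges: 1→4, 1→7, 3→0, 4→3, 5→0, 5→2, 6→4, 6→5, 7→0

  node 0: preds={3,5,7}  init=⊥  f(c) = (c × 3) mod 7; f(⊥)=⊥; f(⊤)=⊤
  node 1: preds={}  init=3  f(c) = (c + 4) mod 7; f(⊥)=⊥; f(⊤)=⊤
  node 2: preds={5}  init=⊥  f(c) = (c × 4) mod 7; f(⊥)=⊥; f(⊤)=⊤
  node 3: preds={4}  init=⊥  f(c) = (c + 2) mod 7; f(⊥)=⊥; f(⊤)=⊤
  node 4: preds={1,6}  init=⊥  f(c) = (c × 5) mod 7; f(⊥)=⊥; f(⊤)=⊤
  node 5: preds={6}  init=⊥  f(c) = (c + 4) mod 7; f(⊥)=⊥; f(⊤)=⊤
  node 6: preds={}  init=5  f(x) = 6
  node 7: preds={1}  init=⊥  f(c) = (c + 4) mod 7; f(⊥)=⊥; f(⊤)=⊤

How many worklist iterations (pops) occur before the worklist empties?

15

Trace (15 dequeues):
  [1] u=0 | in ⊥ | out ⊥ | ==
  [2] u=1 | in ⊥ | out 3 | ==
  [3] u=2 | in ⊥ | out ⊥ | ==
  [4] u=3 | in ⊥ | out ⊥ | ==
  [5] u=4 | in ⊤ | out ⊤ | prev ⊥ | push {3}
  [6] u=5 | in 5 | out 2 | prev ⊥ | push {0,2}
  [7] u=6 | in ⊥ | out ⊤ | prev 5 | push {4,5}
  [8] u=7 | in 3 | out 0 | prev ⊥ | push {}
  [9] u=3 | in ⊤ | out ⊤ | prev ⊥ | push {}
  [10] u=0 | in ⊤ | out ⊤ | prev ⊥ | push {}
  [11] u=2 | in 2 | out 1 | prev ⊥ | push {}
  [12] u=4 | in ⊤ | out ⊤ | ==
  [13] u=5 | in ⊤ | out ⊤ | prev 2 | push {0,2}
  [14] u=0 | in ⊤ | out ⊤ | ==
  [15] u=2 | in ⊤ | out ⊤ | prev 1 | push {}

Converged values:
  [0] ⊤
  [1] 3
  [2] ⊤
  [3] ⊤
  [4] ⊤
  [5] ⊤
  [6] ⊤
  [7] 0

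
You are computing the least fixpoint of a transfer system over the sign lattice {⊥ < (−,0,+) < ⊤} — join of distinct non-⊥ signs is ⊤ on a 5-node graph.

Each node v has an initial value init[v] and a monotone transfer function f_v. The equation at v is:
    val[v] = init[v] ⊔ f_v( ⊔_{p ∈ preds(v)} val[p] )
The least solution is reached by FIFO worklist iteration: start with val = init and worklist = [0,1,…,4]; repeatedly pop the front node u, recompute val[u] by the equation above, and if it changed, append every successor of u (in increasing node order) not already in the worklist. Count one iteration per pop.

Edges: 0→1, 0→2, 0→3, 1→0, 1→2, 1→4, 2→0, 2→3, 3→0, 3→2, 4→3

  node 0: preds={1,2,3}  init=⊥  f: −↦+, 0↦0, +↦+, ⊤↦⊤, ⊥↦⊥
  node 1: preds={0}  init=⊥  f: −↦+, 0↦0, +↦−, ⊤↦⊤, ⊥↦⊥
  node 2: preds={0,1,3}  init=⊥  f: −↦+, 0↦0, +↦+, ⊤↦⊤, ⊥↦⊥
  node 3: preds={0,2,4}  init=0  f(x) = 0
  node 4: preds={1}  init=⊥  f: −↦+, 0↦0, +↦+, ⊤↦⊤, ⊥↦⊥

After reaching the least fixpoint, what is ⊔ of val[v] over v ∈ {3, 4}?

Trace (7 dequeues):
  [1] u=0 | in 0 | out 0 | prev ⊥ | push {}
  [2] u=1 | in 0 | out 0 | prev ⊥ | push {0}
  [3] u=2 | in 0 | out 0 | prev ⊥ | push {}
  [4] u=3 | in 0 | out 0 | ==
  [5] u=4 | in 0 | out 0 | prev ⊥ | push {3}
  [6] u=0 | in 0 | out 0 | ==
  [7] u=3 | in 0 | out 0 | ==

Converged values:
  [0] 0
  [1] 0
  [2] 0
  [3] 0
  [4] 0

0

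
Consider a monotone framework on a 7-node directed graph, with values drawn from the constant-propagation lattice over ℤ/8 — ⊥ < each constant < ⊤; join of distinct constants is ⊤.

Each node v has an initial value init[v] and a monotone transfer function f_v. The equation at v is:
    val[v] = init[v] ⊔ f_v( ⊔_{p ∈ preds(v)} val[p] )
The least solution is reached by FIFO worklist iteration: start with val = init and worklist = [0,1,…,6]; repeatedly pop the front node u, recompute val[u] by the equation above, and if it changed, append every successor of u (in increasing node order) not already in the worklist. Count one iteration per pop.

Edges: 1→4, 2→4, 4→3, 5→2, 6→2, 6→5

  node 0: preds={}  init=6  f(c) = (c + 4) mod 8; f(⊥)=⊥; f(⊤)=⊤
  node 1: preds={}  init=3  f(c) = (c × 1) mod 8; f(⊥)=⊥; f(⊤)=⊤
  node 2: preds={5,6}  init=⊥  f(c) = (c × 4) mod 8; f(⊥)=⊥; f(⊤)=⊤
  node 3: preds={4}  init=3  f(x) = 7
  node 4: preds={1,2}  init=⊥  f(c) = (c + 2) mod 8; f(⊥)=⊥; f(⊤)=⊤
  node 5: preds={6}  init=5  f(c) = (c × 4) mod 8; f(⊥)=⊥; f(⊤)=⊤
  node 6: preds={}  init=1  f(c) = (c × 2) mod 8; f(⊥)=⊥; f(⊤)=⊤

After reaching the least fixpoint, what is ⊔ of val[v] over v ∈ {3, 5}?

Iteration log — 9 steps:
  step 1. node 0  ⊔preds=⊥  new=6  stable
  step 2. node 1  ⊔preds=⊥  new=3  stable
  step 3. node 2  ⊔preds=⊤  new=⊤  old=⊥  +wl: 
  step 4. node 3  ⊔preds=⊥  new=⊤  old=3  +wl: 
  step 5. node 4  ⊔preds=⊤  new=⊤  old=⊥  +wl: 3
  step 6. node 5  ⊔preds=1  new=⊤  old=5  +wl: 2
  step 7. node 6  ⊔preds=⊥  new=1  stable
  step 8. node 3  ⊔preds=⊤  new=⊤  stable
  step 9. node 2  ⊔preds=⊤  new=⊤  stable

Least fixpoint reached:
  node 0: 6
  node 1: 3
  node 2: ⊤
  node 3: ⊤
  node 4: ⊤
  node 5: ⊤
  node 6: 1

⊤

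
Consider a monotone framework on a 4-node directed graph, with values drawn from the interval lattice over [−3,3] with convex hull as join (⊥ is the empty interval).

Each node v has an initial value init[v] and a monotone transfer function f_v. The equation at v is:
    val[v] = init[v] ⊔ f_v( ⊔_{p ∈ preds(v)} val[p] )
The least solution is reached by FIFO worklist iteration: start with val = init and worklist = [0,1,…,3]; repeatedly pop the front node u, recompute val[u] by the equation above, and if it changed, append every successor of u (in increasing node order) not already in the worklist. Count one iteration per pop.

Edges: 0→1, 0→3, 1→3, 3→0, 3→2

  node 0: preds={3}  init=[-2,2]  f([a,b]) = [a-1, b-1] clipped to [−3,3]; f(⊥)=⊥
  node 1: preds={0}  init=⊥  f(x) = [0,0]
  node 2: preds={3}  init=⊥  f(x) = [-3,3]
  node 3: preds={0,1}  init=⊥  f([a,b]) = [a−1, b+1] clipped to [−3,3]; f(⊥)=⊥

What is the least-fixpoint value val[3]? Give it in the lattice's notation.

Trace (8 dequeues):
  [1] u=0 | in ⊥ | out [-2,2] | ==
  [2] u=1 | in [-2,2] | out [0,0] | prev ⊥ | push {}
  [3] u=2 | in ⊥ | out [-3,3] | prev ⊥ | push {}
  [4] u=3 | in [-2,2] | out [-3,3] | prev ⊥ | push {0,2}
  [5] u=0 | in [-3,3] | out [-3,2] | prev [-2,2] | push {1,3}
  [6] u=2 | in [-3,3] | out [-3,3] | ==
  [7] u=1 | in [-3,2] | out [0,0] | ==
  [8] u=3 | in [-3,2] | out [-3,3] | ==

Converged values:
  [0] [-3,2]
  [1] [0,0]
  [2] [-3,3]
  [3] [-3,3]

[-3,3]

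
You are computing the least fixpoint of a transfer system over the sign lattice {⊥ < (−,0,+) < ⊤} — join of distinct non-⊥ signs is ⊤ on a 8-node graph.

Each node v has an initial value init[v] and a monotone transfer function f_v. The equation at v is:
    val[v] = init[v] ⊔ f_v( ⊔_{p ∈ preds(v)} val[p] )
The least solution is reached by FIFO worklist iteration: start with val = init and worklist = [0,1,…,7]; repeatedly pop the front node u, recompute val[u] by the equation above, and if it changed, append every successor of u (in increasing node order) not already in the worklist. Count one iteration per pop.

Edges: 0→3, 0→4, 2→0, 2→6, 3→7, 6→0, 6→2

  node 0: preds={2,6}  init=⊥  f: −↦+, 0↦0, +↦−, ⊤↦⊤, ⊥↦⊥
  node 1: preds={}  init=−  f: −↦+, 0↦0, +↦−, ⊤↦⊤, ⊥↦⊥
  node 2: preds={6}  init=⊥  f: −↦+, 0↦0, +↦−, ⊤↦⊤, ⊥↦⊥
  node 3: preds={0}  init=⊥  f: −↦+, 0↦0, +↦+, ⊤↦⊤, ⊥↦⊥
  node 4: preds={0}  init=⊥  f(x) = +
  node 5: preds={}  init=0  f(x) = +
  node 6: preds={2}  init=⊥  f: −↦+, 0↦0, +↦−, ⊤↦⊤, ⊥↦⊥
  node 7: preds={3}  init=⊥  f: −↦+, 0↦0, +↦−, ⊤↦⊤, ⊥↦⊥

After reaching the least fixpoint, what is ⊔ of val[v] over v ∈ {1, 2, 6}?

Iteration log — 8 steps:
  step 1. node 0  ⊔preds=⊥  new=⊥  stable
  step 2. node 1  ⊔preds=⊥  new=−  stable
  step 3. node 2  ⊔preds=⊥  new=⊥  stable
  step 4. node 3  ⊔preds=⊥  new=⊥  stable
  step 5. node 4  ⊔preds=⊥  new=+  old=⊥  +wl: 
  step 6. node 5  ⊔preds=⊥  new=⊤  old=0  +wl: 
  step 7. node 6  ⊔preds=⊥  new=⊥  stable
  step 8. node 7  ⊔preds=⊥  new=⊥  stable

Least fixpoint reached:
  node 0: ⊥
  node 1: −
  node 2: ⊥
  node 3: ⊥
  node 4: +
  node 5: ⊤
  node 6: ⊥
  node 7: ⊥

−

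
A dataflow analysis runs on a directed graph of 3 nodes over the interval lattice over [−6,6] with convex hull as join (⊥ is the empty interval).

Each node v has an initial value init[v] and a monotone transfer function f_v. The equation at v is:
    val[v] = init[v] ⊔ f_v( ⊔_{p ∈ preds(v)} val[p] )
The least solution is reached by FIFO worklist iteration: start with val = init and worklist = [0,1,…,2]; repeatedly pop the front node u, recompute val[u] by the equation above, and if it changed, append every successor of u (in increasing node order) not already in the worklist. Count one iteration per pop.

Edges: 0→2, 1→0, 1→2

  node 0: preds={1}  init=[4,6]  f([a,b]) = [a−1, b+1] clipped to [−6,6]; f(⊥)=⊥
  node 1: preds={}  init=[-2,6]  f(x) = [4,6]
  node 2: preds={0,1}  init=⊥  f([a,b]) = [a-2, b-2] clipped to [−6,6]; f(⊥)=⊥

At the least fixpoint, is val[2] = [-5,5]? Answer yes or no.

Iteration log — 3 steps:
  step 1. node 0  ⊔preds=[-2,6]  new=[-3,6]  old=[4,6]  +wl: 
  step 2. node 1  ⊔preds=⊥  new=[-2,6]  stable
  step 3. node 2  ⊔preds=[-3,6]  new=[-5,4]  old=⊥  +wl: 

Least fixpoint reached:
  node 0: [-3,6]
  node 1: [-2,6]
  node 2: [-5,4]

no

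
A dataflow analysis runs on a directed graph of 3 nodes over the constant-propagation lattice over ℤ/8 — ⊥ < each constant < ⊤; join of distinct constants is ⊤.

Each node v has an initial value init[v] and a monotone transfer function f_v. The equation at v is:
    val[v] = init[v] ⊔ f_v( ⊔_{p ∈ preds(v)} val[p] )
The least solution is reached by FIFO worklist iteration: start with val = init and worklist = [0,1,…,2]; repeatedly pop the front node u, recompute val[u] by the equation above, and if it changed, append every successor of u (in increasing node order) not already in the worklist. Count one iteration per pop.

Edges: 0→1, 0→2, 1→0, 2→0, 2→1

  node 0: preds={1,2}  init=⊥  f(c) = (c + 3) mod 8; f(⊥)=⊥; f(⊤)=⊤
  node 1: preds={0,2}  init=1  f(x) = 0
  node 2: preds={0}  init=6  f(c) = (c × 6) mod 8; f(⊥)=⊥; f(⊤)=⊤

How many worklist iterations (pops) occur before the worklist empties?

5

Trace (5 dequeues):
  [1] u=0 | in ⊤ | out ⊤ | prev ⊥ | push {}
  [2] u=1 | in ⊤ | out ⊤ | prev 1 | push {0}
  [3] u=2 | in ⊤ | out ⊤ | prev 6 | push {1}
  [4] u=0 | in ⊤ | out ⊤ | ==
  [5] u=1 | in ⊤ | out ⊤ | ==

Converged values:
  [0] ⊤
  [1] ⊤
  [2] ⊤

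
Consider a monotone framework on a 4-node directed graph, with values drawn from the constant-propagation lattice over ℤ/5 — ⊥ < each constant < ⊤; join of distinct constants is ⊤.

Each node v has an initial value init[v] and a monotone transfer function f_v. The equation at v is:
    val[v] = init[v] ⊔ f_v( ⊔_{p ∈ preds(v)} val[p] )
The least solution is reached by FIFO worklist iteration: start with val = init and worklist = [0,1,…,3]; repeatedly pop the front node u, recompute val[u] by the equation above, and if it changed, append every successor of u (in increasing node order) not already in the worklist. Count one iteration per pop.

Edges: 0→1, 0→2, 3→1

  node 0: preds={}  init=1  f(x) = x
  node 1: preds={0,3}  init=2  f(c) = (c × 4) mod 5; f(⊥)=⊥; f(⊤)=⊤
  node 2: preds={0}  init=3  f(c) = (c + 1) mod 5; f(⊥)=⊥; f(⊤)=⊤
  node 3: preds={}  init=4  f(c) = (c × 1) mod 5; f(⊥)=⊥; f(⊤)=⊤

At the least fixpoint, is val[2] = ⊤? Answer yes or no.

yes

Trace (4 dequeues):
  [1] u=0 | in ⊥ | out 1 | ==
  [2] u=1 | in ⊤ | out ⊤ | prev 2 | push {}
  [3] u=2 | in 1 | out ⊤ | prev 3 | push {}
  [4] u=3 | in ⊥ | out 4 | ==

Converged values:
  [0] 1
  [1] ⊤
  [2] ⊤
  [3] 4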